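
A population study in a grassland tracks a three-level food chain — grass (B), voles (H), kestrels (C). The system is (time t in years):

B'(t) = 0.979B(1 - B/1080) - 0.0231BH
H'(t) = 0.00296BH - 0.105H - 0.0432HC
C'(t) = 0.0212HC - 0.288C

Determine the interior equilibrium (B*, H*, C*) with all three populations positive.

From dC/dt = 0: 0.0212H* = 0.288, so H* = 13.6.
From dB/dt = 0: 0.979(1 - B*/1080) = 0.0231·13.6, giving B* = 1080·(1 - 0.321) = 734.
From dH/dt = 0: 0.00296·734 - 0.105 = 0.0432C*, so C* = 2.07/0.0432 = 47.8.

B* ≈ 734, H* ≈ 13.6, C* ≈ 47.8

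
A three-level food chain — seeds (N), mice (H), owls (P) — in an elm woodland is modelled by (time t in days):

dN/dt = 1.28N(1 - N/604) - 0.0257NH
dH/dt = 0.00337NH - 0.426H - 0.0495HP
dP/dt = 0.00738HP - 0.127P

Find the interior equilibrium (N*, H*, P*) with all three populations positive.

N* ≈ 395, H* ≈ 17.2, P* ≈ 18.3

From dP/dt = 0: 0.00738H* = 0.127, so H* = 17.2.
From dN/dt = 0: 1.28(1 - N*/604) = 0.0257·17.2, giving N* = 604·(1 - 0.346) = 395.
From dH/dt = 0: 0.00337·395 - 0.426 = 0.0495P*, so P* = 0.906/0.0495 = 18.3.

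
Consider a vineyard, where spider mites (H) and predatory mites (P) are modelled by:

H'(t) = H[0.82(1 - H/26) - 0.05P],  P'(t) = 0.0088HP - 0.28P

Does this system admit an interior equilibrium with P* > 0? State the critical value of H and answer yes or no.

Threshold H = 31.8; K < 31.8, so no, the predator goes extinct.

The predator equation gives dP/dt > 0 only when H > 0.28/0.0088 = 31.8.
Without the predator, H → K = 26. Since 26 < 31.8, the predator cannot invade.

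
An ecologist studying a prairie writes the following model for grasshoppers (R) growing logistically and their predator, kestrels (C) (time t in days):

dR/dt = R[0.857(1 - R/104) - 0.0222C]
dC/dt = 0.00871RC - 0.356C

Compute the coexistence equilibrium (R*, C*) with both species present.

From dC/dt = 0 with C > 0: 0.00871R* = 0.356, so R* = 40.9.
Substitute into dR/dt = 0: 0.857(1 - 40.9/104) = 0.0222C*.
The bracket is 0.607, giving C* = 0.52/0.0222 = 23.4.

R* ≈ 40.9, C* ≈ 23.4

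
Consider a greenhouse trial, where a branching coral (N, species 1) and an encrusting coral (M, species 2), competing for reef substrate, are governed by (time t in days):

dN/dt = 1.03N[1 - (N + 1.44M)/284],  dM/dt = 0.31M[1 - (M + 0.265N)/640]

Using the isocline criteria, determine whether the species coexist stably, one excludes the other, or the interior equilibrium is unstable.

Compare the nullcline intercepts: K1/α12 = 284/1.44 = 197 < K2 = 640; K2/α21 = 640/0.265 = 2420 > K1 = 284.
Since the inequalities point opposite ways, species 2 can invade but species 1 cannot.

species 2 excludes species 1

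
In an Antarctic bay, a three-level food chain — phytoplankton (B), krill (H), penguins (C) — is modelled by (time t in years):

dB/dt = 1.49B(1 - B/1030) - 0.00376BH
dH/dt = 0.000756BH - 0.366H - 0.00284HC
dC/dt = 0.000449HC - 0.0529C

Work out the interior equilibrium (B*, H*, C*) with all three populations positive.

B* ≈ 724, H* ≈ 118, C* ≈ 63.8

From dC/dt = 0: 0.000449H* = 0.0529, so H* = 118.
From dB/dt = 0: 1.49(1 - B*/1030) = 0.00376·118, giving B* = 1030·(1 - 0.297) = 724.
From dH/dt = 0: 0.000756·724 - 0.366 = 0.00284C*, so C* = 0.181/0.00284 = 63.8.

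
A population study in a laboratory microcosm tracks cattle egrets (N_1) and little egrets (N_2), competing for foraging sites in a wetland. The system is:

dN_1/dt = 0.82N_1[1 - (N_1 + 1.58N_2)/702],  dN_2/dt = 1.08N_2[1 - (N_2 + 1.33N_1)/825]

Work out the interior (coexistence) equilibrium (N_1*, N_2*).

N_1* ≈ 546, N_2* ≈ 98.7

Setting both brackets to zero gives the nullclines N_1 + 1.58N_2 = 702 and 1.33N_1 + N_2 = 825.
Substituting N_2 = 825 - 1.33N_1 into the first: N_1(1 - 1.58·1.33) = 702 - 1.58·825.
So N_1* = -602/-1.1 = 546, and then N_2* = 825 - 1.33·546 = 98.7.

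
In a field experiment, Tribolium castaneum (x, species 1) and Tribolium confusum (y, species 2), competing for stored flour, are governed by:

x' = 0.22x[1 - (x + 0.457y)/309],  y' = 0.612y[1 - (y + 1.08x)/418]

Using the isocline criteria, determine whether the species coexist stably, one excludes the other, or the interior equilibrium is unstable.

stable coexistence

Compare the nullcline intercepts: K1/α12 = 309/0.457 = 676 > K2 = 418; K2/α21 = 418/1.08 = 387 > K1 = 309.
Since both inequalities hold, each species can invade when rare, so the interior equilibrium is stable.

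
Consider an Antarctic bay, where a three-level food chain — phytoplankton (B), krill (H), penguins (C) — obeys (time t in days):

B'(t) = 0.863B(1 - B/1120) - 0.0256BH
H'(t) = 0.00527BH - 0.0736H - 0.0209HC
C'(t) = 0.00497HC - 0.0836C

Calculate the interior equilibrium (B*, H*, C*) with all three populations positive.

B* ≈ 561, H* ≈ 16.8, C* ≈ 138

From dC/dt = 0: 0.00497H* = 0.0836, so H* = 16.8.
From dB/dt = 0: 0.863(1 - B*/1120) = 0.0256·16.8, giving B* = 1120·(1 - 0.499) = 561.
From dH/dt = 0: 0.00527·561 - 0.0736 = 0.0209C*, so C* = 2.88/0.0209 = 138.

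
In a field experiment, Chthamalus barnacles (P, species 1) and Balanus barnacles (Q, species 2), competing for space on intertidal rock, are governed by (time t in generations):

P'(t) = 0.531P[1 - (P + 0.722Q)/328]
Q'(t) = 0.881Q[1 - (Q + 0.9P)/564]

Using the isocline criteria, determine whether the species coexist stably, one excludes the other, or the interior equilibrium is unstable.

Compare the nullcline intercepts: K1/α12 = 328/0.722 = 454 < K2 = 564; K2/α21 = 564/0.9 = 627 > K1 = 328.
Since the inequalities point opposite ways, species 2 can invade but species 1 cannot.

species 2 excludes species 1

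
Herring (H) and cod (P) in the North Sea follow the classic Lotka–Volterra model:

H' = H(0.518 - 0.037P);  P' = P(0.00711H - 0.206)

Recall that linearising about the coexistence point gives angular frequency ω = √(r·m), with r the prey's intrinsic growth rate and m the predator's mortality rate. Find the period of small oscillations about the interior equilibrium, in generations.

T ≈ 19.2 generations

Here r = 0.518 and m = 0.206, so r·m = 0.107.
ω = √0.107 = 0.327 per generation, hence T = 2π/ω ≈ 19.2 generations.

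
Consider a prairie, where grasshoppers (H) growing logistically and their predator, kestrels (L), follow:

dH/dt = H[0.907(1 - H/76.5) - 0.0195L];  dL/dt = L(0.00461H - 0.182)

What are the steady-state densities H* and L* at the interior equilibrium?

H* ≈ 39.5, L* ≈ 22.5

From dL/dt = 0 with L > 0: 0.00461H* = 0.182, so H* = 39.5.
Substitute into dH/dt = 0: 0.907(1 - 39.5/76.5) = 0.0195L*.
The bracket is 0.484, giving L* = 0.439/0.0195 = 22.5.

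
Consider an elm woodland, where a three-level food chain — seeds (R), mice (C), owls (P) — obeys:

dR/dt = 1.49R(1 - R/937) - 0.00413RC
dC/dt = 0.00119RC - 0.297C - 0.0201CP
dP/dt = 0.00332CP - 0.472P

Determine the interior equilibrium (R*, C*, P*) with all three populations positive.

From dP/dt = 0: 0.00332C* = 0.472, so C* = 142.
From dR/dt = 0: 1.49(1 - R*/937) = 0.00413·142, giving R* = 937·(1 - 0.394) = 568.
From dC/dt = 0: 0.00119·568 - 0.297 = 0.0201P*, so P* = 0.379/0.0201 = 18.8.

R* ≈ 568, C* ≈ 142, P* ≈ 18.8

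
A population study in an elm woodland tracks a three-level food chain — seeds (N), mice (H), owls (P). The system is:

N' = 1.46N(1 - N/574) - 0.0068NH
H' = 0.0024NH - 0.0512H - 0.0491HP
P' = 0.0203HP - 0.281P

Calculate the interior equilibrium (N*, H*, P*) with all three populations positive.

N* ≈ 537, H* ≈ 13.8, P* ≈ 25.2

From dP/dt = 0: 0.0203H* = 0.281, so H* = 13.8.
From dN/dt = 0: 1.46(1 - N*/574) = 0.0068·13.8, giving N* = 574·(1 - 0.0645) = 537.
From dH/dt = 0: 0.0024·537 - 0.0512 = 0.0491P*, so P* = 1.24/0.0491 = 25.2.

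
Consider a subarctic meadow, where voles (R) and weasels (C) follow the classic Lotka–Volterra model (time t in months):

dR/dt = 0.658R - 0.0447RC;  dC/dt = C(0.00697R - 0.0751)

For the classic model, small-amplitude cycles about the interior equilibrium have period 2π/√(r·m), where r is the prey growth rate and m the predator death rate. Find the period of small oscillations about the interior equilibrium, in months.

T ≈ 28.3 months

Here r = 0.658 and m = 0.0751, so r·m = 0.0494.
ω = √0.0494 = 0.222 per month, hence T = 2π/ω ≈ 28.3 months.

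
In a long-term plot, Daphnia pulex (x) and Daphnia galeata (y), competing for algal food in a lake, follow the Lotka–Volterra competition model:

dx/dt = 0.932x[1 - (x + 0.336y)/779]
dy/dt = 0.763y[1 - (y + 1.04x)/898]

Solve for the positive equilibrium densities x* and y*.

x* ≈ 734, y* ≈ 135

Setting both brackets to zero gives the nullclines x + 0.336y = 779 and 1.04x + y = 898.
Substituting y = 898 - 1.04x into the first: x(1 - 0.336·1.04) = 779 - 0.336·898.
So x* = 477/0.651 = 734, and then y* = 898 - 1.04·734 = 135.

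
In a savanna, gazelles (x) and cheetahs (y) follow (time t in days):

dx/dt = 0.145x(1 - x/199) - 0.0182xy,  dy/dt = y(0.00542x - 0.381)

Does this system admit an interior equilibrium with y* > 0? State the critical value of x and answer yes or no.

The predator equation gives dy/dt > 0 only when x > 0.381/0.00542 = 70.3.
Without the predator, x → K = 199. Since 199 > 70.3, the predator can invade and persist.

Threshold x = 70.3; K > 70.3, so yes, the predator persists.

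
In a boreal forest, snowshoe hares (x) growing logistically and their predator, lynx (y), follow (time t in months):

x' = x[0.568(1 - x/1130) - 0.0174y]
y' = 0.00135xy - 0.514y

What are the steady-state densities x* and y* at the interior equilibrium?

x* ≈ 381, y* ≈ 21.6

From dy/dt = 0 with y > 0: 0.00135x* = 0.514, so x* = 381.
Substitute into dx/dt = 0: 0.568(1 - 381/1130) = 0.0174y*.
The bracket is 0.663, giving y* = 0.377/0.0174 = 21.6.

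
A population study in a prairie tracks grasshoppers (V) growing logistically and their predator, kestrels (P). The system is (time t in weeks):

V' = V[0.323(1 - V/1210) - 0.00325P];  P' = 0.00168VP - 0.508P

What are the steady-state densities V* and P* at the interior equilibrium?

V* ≈ 302, P* ≈ 74.5

From dP/dt = 0 with P > 0: 0.00168V* = 0.508, so V* = 302.
Substitute into dV/dt = 0: 0.323(1 - 302/1210) = 0.00325P*.
The bracket is 0.75, giving P* = 0.242/0.00325 = 74.5.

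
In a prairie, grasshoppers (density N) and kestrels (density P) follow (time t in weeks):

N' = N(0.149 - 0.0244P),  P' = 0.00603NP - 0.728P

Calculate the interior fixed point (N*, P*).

N* ≈ 121, P* ≈ 6.11

Set dP/dt = 0 with P > 0: 0.00603N - 0.728 = 0, so N* = 0.728/0.00603 = 121.
Set dN/dt = 0 with N > 0: 0.149 - 0.0244P = 0, so P* = 0.149/0.0244 = 6.11.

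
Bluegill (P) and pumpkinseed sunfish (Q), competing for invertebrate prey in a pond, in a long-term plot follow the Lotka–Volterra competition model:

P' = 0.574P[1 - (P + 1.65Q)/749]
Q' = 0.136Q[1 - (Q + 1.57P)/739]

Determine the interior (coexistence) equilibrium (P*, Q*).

Setting both brackets to zero gives the nullclines P + 1.65Q = 749 and 1.57P + Q = 739.
Substituting Q = 739 - 1.57P into the first: P(1 - 1.65·1.57) = 749 - 1.65·739.
So P* = -470/-1.59 = 296, and then Q* = 739 - 1.57·296 = 275.

P* ≈ 296, Q* ≈ 275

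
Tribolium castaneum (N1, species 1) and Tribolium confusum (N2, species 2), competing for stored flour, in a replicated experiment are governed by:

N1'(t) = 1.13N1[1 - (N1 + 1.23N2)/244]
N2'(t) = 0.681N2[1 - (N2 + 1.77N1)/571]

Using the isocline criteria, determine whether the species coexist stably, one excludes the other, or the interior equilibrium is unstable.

Compare the nullcline intercepts: K1/α12 = 244/1.23 = 198 < K2 = 571; K2/α21 = 571/1.77 = 323 > K1 = 244.
Since the inequalities point opposite ways, species 2 can invade but species 1 cannot.

species 2 excludes species 1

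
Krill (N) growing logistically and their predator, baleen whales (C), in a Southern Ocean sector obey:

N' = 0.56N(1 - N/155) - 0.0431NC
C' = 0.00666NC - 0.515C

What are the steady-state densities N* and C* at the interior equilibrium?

N* ≈ 77.3, C* ≈ 6.51

From dC/dt = 0 with C > 0: 0.00666N* = 0.515, so N* = 77.3.
Substitute into dN/dt = 0: 0.56(1 - 77.3/155) = 0.0431C*.
The bracket is 0.501, giving C* = 0.281/0.0431 = 6.51.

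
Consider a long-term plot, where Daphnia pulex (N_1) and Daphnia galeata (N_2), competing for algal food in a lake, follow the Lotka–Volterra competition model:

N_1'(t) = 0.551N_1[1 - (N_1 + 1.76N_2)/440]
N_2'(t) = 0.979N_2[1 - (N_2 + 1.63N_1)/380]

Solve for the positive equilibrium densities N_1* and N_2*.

Setting both brackets to zero gives the nullclines N_1 + 1.76N_2 = 440 and 1.63N_1 + N_2 = 380.
Substituting N_2 = 380 - 1.63N_1 into the first: N_1(1 - 1.76·1.63) = 440 - 1.76·380.
So N_1* = -229/-1.87 = 122, and then N_2* = 380 - 1.63·122 = 180.

N_1* ≈ 122, N_2* ≈ 180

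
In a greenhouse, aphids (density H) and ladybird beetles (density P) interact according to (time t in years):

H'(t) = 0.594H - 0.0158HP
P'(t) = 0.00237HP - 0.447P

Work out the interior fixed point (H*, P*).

Set dP/dt = 0 with P > 0: 0.00237H - 0.447 = 0, so H* = 0.447/0.00237 = 189.
Set dH/dt = 0 with H > 0: 0.594 - 0.0158P = 0, so P* = 0.594/0.0158 = 37.6.

H* ≈ 189, P* ≈ 37.6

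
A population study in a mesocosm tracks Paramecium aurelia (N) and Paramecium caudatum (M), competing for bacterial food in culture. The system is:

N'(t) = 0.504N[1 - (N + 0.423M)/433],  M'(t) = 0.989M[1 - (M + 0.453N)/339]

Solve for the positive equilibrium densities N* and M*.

Setting both brackets to zero gives the nullclines N + 0.423M = 433 and 0.453N + M = 339.
Substituting M = 339 - 0.453N into the first: N(1 - 0.423·0.453) = 433 - 0.423·339.
So N* = 290/0.808 = 358, and then M* = 339 - 0.453·358 = 177.

N* ≈ 358, M* ≈ 177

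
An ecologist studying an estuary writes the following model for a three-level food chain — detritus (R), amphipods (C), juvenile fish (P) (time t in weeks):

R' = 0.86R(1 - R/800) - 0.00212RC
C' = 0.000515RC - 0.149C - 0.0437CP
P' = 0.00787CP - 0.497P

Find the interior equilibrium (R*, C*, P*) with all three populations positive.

From dP/dt = 0: 0.00787C* = 0.497, so C* = 63.2.
From dR/dt = 0: 0.86(1 - R*/800) = 0.00212·63.2, giving R* = 800·(1 - 0.156) = 675.
From dC/dt = 0: 0.000515·675 - 0.149 = 0.0437P*, so P* = 0.199/0.0437 = 4.55.

R* ≈ 675, C* ≈ 63.2, P* ≈ 4.55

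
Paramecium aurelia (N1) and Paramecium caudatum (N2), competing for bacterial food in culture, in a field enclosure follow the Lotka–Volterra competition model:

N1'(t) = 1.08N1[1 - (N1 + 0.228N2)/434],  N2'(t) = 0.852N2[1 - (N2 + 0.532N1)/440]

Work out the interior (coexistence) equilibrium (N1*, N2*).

Setting both brackets to zero gives the nullclines N1 + 0.228N2 = 434 and 0.532N1 + N2 = 440.
Substituting N2 = 440 - 0.532N1 into the first: N1(1 - 0.228·0.532) = 434 - 0.228·440.
So N1* = 334/0.879 = 380, and then N2* = 440 - 0.532·380 = 238.

N1* ≈ 380, N2* ≈ 238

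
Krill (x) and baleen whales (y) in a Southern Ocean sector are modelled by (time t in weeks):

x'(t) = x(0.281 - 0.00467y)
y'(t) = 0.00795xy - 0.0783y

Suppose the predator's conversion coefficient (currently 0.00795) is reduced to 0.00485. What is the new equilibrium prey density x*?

At the interior fixed point, setting dy/dt = 0 with y > 0 fixes x* = (predator death rate)/(xy coefficient) — independent of the other coefficients.
With the change, x* = 0.0783/0.00485 = 16.1; it rises from 9.85.

x* ≈ 16.1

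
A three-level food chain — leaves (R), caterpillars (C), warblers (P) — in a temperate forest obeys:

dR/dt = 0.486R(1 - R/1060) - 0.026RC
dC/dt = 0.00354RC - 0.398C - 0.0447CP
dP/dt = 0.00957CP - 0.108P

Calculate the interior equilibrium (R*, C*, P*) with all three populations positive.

R* ≈ 420, C* ≈ 11.3, P* ≈ 24.4

From dP/dt = 0: 0.00957C* = 0.108, so C* = 11.3.
From dR/dt = 0: 0.486(1 - R*/1060) = 0.026·11.3, giving R* = 1060·(1 - 0.604) = 420.
From dC/dt = 0: 0.00354·420 - 0.398 = 0.0447P*, so P* = 1.09/0.0447 = 24.4.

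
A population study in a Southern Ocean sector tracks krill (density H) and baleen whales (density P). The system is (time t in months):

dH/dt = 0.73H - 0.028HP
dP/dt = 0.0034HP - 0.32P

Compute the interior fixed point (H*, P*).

Set dP/dt = 0 with P > 0: 0.0034H - 0.32 = 0, so H* = 0.32/0.0034 = 94.1.
Set dH/dt = 0 with H > 0: 0.73 - 0.028P = 0, so P* = 0.73/0.028 = 26.1.

H* ≈ 94.1, P* ≈ 26.1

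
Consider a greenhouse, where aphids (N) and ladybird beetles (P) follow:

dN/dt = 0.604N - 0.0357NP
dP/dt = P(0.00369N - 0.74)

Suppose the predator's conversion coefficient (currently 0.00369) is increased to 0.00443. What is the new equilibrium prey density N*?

N* ≈ 167

At the interior fixed point, setting dP/dt = 0 with P > 0 fixes N* = (predator death rate)/(NP coefficient) — independent of the other coefficients.
With the change, N* = 0.74/0.00443 = 167; it falls from 201.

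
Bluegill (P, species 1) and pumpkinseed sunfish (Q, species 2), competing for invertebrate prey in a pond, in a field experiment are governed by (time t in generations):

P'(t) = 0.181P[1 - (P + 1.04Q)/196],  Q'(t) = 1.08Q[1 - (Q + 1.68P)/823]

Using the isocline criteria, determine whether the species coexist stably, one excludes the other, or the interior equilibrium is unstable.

Compare the nullcline intercepts: K1/α12 = 196/1.04 = 188 < K2 = 823; K2/α21 = 823/1.68 = 490 > K1 = 196.
Since the inequalities point opposite ways, species 2 can invade but species 1 cannot.

species 2 excludes species 1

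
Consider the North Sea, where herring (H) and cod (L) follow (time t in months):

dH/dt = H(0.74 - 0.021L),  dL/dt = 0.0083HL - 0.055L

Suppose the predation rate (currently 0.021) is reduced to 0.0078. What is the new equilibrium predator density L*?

At the interior fixed point, setting dH/dt = 0 with H > 0 fixes L* = (prey growth rate)/(HL coefficient) — independent of the other coefficients.
With the change, L* = 0.74/0.0078 = 94.9; it rises from 35.2.

L* ≈ 94.9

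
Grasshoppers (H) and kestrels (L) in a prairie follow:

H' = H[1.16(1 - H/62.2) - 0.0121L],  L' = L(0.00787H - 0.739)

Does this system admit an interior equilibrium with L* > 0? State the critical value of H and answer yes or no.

The predator equation gives dL/dt > 0 only when H > 0.739/0.00787 = 93.9.
Without the predator, H → K = 62.2. Since 62.2 < 93.9, the predator cannot invade.

Threshold H = 93.9; K < 93.9, so no, the predator goes extinct.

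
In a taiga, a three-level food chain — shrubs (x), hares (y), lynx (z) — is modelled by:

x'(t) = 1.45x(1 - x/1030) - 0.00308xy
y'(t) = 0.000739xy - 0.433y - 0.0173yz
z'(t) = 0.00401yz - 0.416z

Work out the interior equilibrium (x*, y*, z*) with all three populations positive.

x* ≈ 803, y* ≈ 104, z* ≈ 9.27

From dz/dt = 0: 0.00401y* = 0.416, so y* = 104.
From dx/dt = 0: 1.45(1 - x*/1030) = 0.00308·104, giving x* = 1030·(1 - 0.22) = 803.
From dy/dt = 0: 0.000739·803 - 0.433 = 0.0173z*, so z* = 0.16/0.0173 = 9.27.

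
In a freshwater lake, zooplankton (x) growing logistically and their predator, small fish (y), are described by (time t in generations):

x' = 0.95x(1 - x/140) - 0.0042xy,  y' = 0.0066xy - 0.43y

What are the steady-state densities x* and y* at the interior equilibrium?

From dy/dt = 0 with y > 0: 0.0066x* = 0.43, so x* = 65.2.
Substitute into dx/dt = 0: 0.95(1 - 65.2/140) = 0.0042y*.
The bracket is 0.535, giving y* = 0.508/0.0042 = 121.

x* ≈ 65.2, y* ≈ 121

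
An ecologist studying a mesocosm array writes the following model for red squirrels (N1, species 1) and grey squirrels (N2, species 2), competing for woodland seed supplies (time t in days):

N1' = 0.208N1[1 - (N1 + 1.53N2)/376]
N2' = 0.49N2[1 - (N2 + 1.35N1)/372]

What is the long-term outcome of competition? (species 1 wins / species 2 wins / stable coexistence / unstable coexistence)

Compare the nullcline intercepts: K1/α12 = 376/1.53 = 246 < K2 = 372; K2/α21 = 372/1.35 = 276 < K1 = 376.
Since both are reversed, neither can invade when rare; the interior point is a saddle.

unstable coexistence (outcome depends on initial conditions)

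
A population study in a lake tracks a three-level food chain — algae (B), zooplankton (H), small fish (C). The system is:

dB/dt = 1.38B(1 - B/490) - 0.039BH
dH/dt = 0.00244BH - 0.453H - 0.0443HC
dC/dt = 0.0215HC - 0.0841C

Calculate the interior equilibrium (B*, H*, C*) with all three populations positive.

B* ≈ 436, H* ≈ 3.91, C* ≈ 13.8

From dC/dt = 0: 0.0215H* = 0.0841, so H* = 3.91.
From dB/dt = 0: 1.38(1 - B*/490) = 0.039·3.91, giving B* = 490·(1 - 0.111) = 436.
From dH/dt = 0: 0.00244·436 - 0.453 = 0.0443C*, so C* = 0.61/0.0443 = 13.8.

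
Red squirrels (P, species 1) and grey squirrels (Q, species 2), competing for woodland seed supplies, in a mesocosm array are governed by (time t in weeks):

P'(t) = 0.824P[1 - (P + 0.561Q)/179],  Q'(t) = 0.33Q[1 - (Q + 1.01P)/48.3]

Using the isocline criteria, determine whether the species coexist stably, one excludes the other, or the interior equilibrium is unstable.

Compare the nullcline intercepts: K1/α12 = 179/0.561 = 319 > K2 = 48.3; K2/α21 = 48.3/1.01 = 47.8 < K1 = 179.
Since the inequalities point opposite ways, species 1 can invade but species 2 cannot.

species 1 excludes species 2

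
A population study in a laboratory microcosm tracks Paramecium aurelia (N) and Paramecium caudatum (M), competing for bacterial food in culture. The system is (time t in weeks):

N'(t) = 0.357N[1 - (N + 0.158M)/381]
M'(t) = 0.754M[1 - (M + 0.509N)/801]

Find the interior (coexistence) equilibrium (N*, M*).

Setting both brackets to zero gives the nullclines N + 0.158M = 381 and 0.509N + M = 801.
Substituting M = 801 - 0.509N into the first: N(1 - 0.158·0.509) = 381 - 0.158·801.
So N* = 254/0.92 = 277, and then M* = 801 - 0.509·277 = 660.

N* ≈ 277, M* ≈ 660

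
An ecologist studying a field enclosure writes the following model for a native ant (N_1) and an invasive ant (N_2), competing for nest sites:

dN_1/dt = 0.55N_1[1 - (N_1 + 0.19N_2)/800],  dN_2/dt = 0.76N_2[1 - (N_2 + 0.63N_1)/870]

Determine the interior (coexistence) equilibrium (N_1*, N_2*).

N_1* ≈ 721, N_2* ≈ 416

Setting both brackets to zero gives the nullclines N_1 + 0.19N_2 = 800 and 0.63N_1 + N_2 = 870.
Substituting N_2 = 870 - 0.63N_1 into the first: N_1(1 - 0.19·0.63) = 800 - 0.19·870.
So N_1* = 635/0.88 = 721, and then N_2* = 870 - 0.63·721 = 416.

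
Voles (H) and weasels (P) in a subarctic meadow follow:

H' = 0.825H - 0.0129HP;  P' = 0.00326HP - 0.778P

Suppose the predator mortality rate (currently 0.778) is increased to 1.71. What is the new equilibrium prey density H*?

At the interior fixed point, setting dP/dt = 0 with P > 0 fixes H* = (predator death rate)/(HP coefficient) — independent of the other coefficients.
With the change, H* = 1.71/0.00326 = 525; it rises from 239.

H* ≈ 525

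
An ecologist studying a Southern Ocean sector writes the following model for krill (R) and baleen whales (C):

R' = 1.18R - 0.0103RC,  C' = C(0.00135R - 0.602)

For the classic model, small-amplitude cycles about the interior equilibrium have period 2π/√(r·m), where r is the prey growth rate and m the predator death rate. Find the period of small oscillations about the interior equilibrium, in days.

Here r = 1.18 and m = 0.602, so r·m = 0.71.
ω = √0.71 = 0.843 per day, hence T = 2π/ω ≈ 7.45 days.

T ≈ 7.45 days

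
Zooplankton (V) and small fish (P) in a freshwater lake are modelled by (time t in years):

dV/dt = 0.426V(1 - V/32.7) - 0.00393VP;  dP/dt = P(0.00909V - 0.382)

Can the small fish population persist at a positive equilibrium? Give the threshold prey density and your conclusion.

The predator equation gives dP/dt > 0 only when V > 0.382/0.00909 = 42.
Without the predator, V → K = 32.7. Since 32.7 < 42, the predator cannot invade.

Threshold V = 42; K < 42, so no, the predator goes extinct.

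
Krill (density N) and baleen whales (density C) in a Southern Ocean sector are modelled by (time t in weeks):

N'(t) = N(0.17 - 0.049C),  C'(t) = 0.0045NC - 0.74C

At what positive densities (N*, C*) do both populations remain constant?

N* ≈ 164, C* ≈ 3.47

Set dC/dt = 0 with C > 0: 0.0045N - 0.74 = 0, so N* = 0.74/0.0045 = 164.
Set dN/dt = 0 with N > 0: 0.17 - 0.049C = 0, so C* = 0.17/0.049 = 3.47.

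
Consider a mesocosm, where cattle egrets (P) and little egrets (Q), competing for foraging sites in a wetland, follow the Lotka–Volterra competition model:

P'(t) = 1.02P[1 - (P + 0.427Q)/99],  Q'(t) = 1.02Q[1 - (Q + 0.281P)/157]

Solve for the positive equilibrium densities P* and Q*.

Setting both brackets to zero gives the nullclines P + 0.427Q = 99 and 0.281P + Q = 157.
Substituting Q = 157 - 0.281P into the first: P(1 - 0.427·0.281) = 99 - 0.427·157.
So P* = 32/0.88 = 36.3, and then Q* = 157 - 0.281·36.3 = 147.

P* ≈ 36.3, Q* ≈ 147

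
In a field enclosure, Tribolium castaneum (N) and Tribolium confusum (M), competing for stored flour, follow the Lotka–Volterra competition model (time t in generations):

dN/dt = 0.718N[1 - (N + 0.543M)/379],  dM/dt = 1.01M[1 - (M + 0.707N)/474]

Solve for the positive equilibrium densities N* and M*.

Setting both brackets to zero gives the nullclines N + 0.543M = 379 and 0.707N + M = 474.
Substituting M = 474 - 0.707N into the first: N(1 - 0.543·0.707) = 379 - 0.543·474.
So N* = 122/0.616 = 197, and then M* = 474 - 0.707·197 = 334.

N* ≈ 197, M* ≈ 334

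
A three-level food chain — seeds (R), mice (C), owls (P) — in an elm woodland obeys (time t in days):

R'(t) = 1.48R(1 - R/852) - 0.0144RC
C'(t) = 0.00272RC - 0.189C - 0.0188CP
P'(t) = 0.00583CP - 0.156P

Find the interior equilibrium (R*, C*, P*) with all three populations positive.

From dP/dt = 0: 0.00583C* = 0.156, so C* = 26.8.
From dR/dt = 0: 1.48(1 - R*/852) = 0.0144·26.8, giving R* = 852·(1 - 0.26) = 630.
From dC/dt = 0: 0.00272·630 - 0.189 = 0.0188P*, so P* = 1.53/0.0188 = 81.1.

R* ≈ 630, C* ≈ 26.8, P* ≈ 81.1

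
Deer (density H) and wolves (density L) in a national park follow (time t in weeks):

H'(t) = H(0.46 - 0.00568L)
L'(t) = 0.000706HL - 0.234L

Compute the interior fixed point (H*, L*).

Set dL/dt = 0 with L > 0: 0.000706H - 0.234 = 0, so H* = 0.234/0.000706 = 331.
Set dH/dt = 0 with H > 0: 0.46 - 0.00568L = 0, so L* = 0.46/0.00568 = 81.

H* ≈ 331, L* ≈ 81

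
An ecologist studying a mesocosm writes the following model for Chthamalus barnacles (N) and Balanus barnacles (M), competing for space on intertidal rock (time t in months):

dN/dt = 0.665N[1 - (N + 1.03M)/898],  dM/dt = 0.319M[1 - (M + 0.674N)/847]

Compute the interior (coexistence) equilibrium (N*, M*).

Setting both brackets to zero gives the nullclines N + 1.03M = 898 and 0.674N + M = 847.
Substituting M = 847 - 0.674N into the first: N(1 - 1.03·0.674) = 898 - 1.03·847.
So N* = 25.6/0.306 = 83.7, and then M* = 847 - 0.674·83.7 = 791.

N* ≈ 83.7, M* ≈ 791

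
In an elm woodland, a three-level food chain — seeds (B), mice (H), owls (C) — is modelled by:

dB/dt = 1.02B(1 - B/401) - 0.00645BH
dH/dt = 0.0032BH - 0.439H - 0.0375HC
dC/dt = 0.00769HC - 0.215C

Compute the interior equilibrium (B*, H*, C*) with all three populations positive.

B* ≈ 330, H* ≈ 28, C* ≈ 16.5

From dC/dt = 0: 0.00769H* = 0.215, so H* = 28.
From dB/dt = 0: 1.02(1 - B*/401) = 0.00645·28, giving B* = 401·(1 - 0.177) = 330.
From dH/dt = 0: 0.0032·330 - 0.439 = 0.0375C*, so C* = 0.617/0.0375 = 16.5.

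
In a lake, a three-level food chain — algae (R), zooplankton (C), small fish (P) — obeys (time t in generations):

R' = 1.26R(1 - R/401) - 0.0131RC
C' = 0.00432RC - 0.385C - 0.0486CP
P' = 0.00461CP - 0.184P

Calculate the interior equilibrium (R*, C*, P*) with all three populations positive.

R* ≈ 235, C* ≈ 39.9, P* ≈ 12.9

From dP/dt = 0: 0.00461C* = 0.184, so C* = 39.9.
From dR/dt = 0: 1.26(1 - R*/401) = 0.0131·39.9, giving R* = 401·(1 - 0.415) = 235.
From dC/dt = 0: 0.00432·235 - 0.385 = 0.0486P*, so P* = 0.628/0.0486 = 12.9.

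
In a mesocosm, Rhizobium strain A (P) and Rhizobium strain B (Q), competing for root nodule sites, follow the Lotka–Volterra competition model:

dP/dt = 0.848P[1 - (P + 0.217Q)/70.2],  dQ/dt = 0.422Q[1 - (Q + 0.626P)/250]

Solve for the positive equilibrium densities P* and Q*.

Setting both brackets to zero gives the nullclines P + 0.217Q = 70.2 and 0.626P + Q = 250.
Substituting Q = 250 - 0.626P into the first: P(1 - 0.217·0.626) = 70.2 - 0.217·250.
So P* = 16/0.864 = 18.5, and then Q* = 250 - 0.626·18.5 = 238.

P* ≈ 18.5, Q* ≈ 238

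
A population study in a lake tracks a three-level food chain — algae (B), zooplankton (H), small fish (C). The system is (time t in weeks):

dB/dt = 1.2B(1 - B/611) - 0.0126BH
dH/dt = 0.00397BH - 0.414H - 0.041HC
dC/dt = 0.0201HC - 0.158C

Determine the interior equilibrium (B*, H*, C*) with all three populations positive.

B* ≈ 561, H* ≈ 7.86, C* ≈ 44.2

From dC/dt = 0: 0.0201H* = 0.158, so H* = 7.86.
From dB/dt = 0: 1.2(1 - B*/611) = 0.0126·7.86, giving B* = 611·(1 - 0.0825) = 561.
From dH/dt = 0: 0.00397·561 - 0.414 = 0.041C*, so C* = 1.81/0.041 = 44.2.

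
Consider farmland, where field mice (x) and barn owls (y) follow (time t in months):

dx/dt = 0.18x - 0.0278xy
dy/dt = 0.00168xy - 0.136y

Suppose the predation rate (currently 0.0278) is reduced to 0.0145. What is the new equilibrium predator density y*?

At the interior fixed point, setting dx/dt = 0 with x > 0 fixes y* = (prey growth rate)/(xy coefficient) — independent of the other coefficients.
With the change, y* = 0.18/0.0145 = 12.4; it rises from 6.47.

y* ≈ 12.4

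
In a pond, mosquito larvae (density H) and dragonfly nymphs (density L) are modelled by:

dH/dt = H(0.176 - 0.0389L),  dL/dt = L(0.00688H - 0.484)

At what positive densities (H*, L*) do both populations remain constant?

Set dL/dt = 0 with L > 0: 0.00688H - 0.484 = 0, so H* = 0.484/0.00688 = 70.3.
Set dH/dt = 0 with H > 0: 0.176 - 0.0389L = 0, so L* = 0.176/0.0389 = 4.52.

H* ≈ 70.3, L* ≈ 4.52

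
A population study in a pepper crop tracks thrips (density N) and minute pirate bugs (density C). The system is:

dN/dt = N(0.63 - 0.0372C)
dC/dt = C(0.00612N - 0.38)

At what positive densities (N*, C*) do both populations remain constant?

Set dC/dt = 0 with C > 0: 0.00612N - 0.38 = 0, so N* = 0.38/0.00612 = 62.1.
Set dN/dt = 0 with N > 0: 0.63 - 0.0372C = 0, so C* = 0.63/0.0372 = 16.9.

N* ≈ 62.1, C* ≈ 16.9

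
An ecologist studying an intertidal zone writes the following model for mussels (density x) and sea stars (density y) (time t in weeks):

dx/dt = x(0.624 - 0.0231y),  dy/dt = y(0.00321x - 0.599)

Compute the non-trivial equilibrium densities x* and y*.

x* ≈ 187, y* ≈ 27

Set dy/dt = 0 with y > 0: 0.00321x - 0.599 = 0, so x* = 0.599/0.00321 = 187.
Set dx/dt = 0 with x > 0: 0.624 - 0.0231y = 0, so y* = 0.624/0.0231 = 27.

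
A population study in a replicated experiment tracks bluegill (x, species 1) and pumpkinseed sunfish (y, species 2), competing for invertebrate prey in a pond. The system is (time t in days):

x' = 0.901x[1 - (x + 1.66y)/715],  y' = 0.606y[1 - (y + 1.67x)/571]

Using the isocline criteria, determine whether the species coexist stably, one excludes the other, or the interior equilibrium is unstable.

unstable coexistence (outcome depends on initial conditions)

Compare the nullcline intercepts: K1/α12 = 715/1.66 = 431 < K2 = 571; K2/α21 = 571/1.67 = 342 < K1 = 715.
Since both are reversed, neither can invade when rare; the interior point is a saddle.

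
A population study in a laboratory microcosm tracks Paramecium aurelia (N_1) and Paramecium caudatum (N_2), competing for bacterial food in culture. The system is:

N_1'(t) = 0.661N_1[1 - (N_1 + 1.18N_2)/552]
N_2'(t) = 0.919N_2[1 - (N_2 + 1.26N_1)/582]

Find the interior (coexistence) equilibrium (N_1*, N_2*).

Setting both brackets to zero gives the nullclines N_1 + 1.18N_2 = 552 and 1.26N_1 + N_2 = 582.
Substituting N_2 = 582 - 1.26N_1 into the first: N_1(1 - 1.18·1.26) = 552 - 1.18·582.
So N_1* = -135/-0.487 = 277, and then N_2* = 582 - 1.26·277 = 233.

N_1* ≈ 277, N_2* ≈ 233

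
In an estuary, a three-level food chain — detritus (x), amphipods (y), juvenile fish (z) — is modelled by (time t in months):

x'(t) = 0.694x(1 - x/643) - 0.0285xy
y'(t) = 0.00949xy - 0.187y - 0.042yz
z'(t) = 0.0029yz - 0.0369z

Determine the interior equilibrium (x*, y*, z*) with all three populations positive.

x* ≈ 307, y* ≈ 12.7, z* ≈ 64.9

From dz/dt = 0: 0.0029y* = 0.0369, so y* = 12.7.
From dx/dt = 0: 0.694(1 - x*/643) = 0.0285·12.7, giving x* = 643·(1 - 0.523) = 307.
From dy/dt = 0: 0.00949·307 - 0.187 = 0.042z*, so z* = 2.73/0.042 = 64.9.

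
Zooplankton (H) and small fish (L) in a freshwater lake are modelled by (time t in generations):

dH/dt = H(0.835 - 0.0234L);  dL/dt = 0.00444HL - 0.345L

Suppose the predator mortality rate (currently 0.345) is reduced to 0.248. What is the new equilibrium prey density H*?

At the interior fixed point, setting dL/dt = 0 with L > 0 fixes H* = (predator death rate)/(HL coefficient) — independent of the other coefficients.
With the change, H* = 0.248/0.00444 = 55.9; it falls from 77.7.

H* ≈ 55.9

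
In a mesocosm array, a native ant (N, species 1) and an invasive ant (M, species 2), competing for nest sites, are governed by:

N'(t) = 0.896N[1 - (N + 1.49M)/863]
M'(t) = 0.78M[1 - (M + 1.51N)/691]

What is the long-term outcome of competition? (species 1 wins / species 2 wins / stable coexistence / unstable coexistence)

Compare the nullcline intercepts: K1/α12 = 863/1.49 = 579 < K2 = 691; K2/α21 = 691/1.51 = 458 < K1 = 863.
Since both are reversed, neither can invade when rare; the interior point is a saddle.

unstable coexistence (outcome depends on initial conditions)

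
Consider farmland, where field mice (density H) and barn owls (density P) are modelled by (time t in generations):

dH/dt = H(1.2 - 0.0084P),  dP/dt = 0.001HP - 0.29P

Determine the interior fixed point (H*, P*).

Set dP/dt = 0 with P > 0: 0.001H - 0.29 = 0, so H* = 0.29/0.001 = 290.
Set dH/dt = 0 with H > 0: 1.2 - 0.0084P = 0, so P* = 1.2/0.0084 = 143.

H* ≈ 290, P* ≈ 143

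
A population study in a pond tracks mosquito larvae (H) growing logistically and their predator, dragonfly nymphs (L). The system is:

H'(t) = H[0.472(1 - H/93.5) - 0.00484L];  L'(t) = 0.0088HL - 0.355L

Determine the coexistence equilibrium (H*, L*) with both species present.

H* ≈ 40.3, L* ≈ 55.4

From dL/dt = 0 with L > 0: 0.0088H* = 0.355, so H* = 40.3.
Substitute into dH/dt = 0: 0.472(1 - 40.3/93.5) = 0.00484L*.
The bracket is 0.569, giving L* = 0.268/0.00484 = 55.4.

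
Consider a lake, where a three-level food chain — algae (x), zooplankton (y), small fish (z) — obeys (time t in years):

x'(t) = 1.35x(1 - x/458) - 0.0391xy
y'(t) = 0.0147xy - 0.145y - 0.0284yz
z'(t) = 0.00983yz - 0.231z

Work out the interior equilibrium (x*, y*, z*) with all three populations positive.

x* ≈ 146, y* ≈ 23.5, z* ≈ 70.6

From dz/dt = 0: 0.00983y* = 0.231, so y* = 23.5.
From dx/dt = 0: 1.35(1 - x*/458) = 0.0391·23.5, giving x* = 458·(1 - 0.681) = 146.
From dy/dt = 0: 0.0147·146 - 0.145 = 0.0284z*, so z* = 2.01/0.0284 = 70.6.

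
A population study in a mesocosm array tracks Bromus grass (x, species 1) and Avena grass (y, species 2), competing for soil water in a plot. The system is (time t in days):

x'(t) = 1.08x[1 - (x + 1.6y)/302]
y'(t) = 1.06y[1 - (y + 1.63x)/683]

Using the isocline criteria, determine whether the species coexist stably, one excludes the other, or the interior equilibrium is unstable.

species 2 excludes species 1

Compare the nullcline intercepts: K1/α12 = 302/1.6 = 189 < K2 = 683; K2/α21 = 683/1.63 = 419 > K1 = 302.
Since the inequalities point opposite ways, species 2 can invade but species 1 cannot.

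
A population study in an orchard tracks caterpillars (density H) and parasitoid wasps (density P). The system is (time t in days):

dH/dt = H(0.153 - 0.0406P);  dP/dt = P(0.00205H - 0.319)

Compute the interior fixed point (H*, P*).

Set dP/dt = 0 with P > 0: 0.00205H - 0.319 = 0, so H* = 0.319/0.00205 = 156.
Set dH/dt = 0 with H > 0: 0.153 - 0.0406P = 0, so P* = 0.153/0.0406 = 3.77.

H* ≈ 156, P* ≈ 3.77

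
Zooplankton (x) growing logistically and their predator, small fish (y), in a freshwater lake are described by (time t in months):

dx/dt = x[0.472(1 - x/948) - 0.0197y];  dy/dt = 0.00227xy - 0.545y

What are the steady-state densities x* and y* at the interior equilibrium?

From dy/dt = 0 with y > 0: 0.00227x* = 0.545, so x* = 240.
Substitute into dx/dt = 0: 0.472(1 - 240/948) = 0.0197y*.
The bracket is 0.747, giving y* = 0.352/0.0197 = 17.9.

x* ≈ 240, y* ≈ 17.9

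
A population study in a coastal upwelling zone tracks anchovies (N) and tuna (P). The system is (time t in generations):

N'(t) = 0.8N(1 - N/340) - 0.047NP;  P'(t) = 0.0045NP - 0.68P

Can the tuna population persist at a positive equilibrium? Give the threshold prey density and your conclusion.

The predator equation gives dP/dt > 0 only when N > 0.68/0.0045 = 151.
Without the predator, N → K = 340. Since 340 > 151, the predator can invade and persist.

Threshold N = 151; K > 151, so yes, the predator persists.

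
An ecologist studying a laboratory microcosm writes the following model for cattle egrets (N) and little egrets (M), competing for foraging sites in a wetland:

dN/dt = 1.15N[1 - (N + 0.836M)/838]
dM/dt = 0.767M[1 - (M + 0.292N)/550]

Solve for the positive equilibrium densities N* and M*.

N* ≈ 500, M* ≈ 404

Setting both brackets to zero gives the nullclines N + 0.836M = 838 and 0.292N + M = 550.
Substituting M = 550 - 0.292N into the first: N(1 - 0.836·0.292) = 838 - 0.836·550.
So N* = 378/0.756 = 500, and then M* = 550 - 0.292·500 = 404.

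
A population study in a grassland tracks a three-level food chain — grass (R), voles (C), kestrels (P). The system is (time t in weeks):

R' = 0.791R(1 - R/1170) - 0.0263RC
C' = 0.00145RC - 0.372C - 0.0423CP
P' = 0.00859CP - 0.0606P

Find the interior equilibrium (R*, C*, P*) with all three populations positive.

From dP/dt = 0: 0.00859C* = 0.0606, so C* = 7.05.
From dR/dt = 0: 0.791(1 - R*/1170) = 0.0263·7.05, giving R* = 1170·(1 - 0.235) = 896.
From dC/dt = 0: 0.00145·896 - 0.372 = 0.0423P*, so P* = 0.927/0.0423 = 21.9.

R* ≈ 896, C* ≈ 7.05, P* ≈ 21.9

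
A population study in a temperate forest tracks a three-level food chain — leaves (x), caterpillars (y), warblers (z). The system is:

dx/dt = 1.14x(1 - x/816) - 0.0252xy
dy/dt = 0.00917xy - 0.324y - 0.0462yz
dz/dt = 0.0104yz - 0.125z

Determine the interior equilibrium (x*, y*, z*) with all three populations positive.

From dz/dt = 0: 0.0104y* = 0.125, so y* = 12.
From dx/dt = 0: 1.14(1 - x*/816) = 0.0252·12, giving x* = 816·(1 - 0.266) = 599.
From dy/dt = 0: 0.00917·599 - 0.324 = 0.0462z*, so z* = 5.17/0.0462 = 112.

x* ≈ 599, y* ≈ 12, z* ≈ 112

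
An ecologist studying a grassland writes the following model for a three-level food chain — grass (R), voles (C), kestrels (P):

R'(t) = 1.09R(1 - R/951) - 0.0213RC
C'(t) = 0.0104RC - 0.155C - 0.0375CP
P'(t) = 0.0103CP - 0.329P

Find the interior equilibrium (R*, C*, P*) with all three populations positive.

R* ≈ 357, C* ≈ 31.9, P* ≈ 95

From dP/dt = 0: 0.0103C* = 0.329, so C* = 31.9.
From dR/dt = 0: 1.09(1 - R*/951) = 0.0213·31.9, giving R* = 951·(1 - 0.624) = 357.
From dC/dt = 0: 0.0104·357 - 0.155 = 0.0375P*, so P* = 3.56/0.0375 = 95.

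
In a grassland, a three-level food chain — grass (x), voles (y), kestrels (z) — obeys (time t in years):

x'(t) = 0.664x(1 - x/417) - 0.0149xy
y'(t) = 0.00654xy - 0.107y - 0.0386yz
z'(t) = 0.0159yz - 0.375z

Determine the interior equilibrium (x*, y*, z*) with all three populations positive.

From dz/dt = 0: 0.0159y* = 0.375, so y* = 23.6.
From dx/dt = 0: 0.664(1 - x*/417) = 0.0149·23.6, giving x* = 417·(1 - 0.529) = 196.
From dy/dt = 0: 0.00654·196 - 0.107 = 0.0386z*, so z* = 1.18/0.0386 = 30.5.

x* ≈ 196, y* ≈ 23.6, z* ≈ 30.5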